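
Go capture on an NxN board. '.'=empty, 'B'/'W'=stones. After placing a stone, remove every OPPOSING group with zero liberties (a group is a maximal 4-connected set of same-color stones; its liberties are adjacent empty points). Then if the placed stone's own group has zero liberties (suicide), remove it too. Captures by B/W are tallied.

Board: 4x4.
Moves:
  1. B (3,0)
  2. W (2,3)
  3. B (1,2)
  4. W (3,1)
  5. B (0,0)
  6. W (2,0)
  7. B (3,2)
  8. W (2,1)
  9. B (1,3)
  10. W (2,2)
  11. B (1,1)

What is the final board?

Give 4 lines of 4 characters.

Answer: B...
.BBB
WWWW
.WB.

Derivation:
Move 1: B@(3,0) -> caps B=0 W=0
Move 2: W@(2,3) -> caps B=0 W=0
Move 3: B@(1,2) -> caps B=0 W=0
Move 4: W@(3,1) -> caps B=0 W=0
Move 5: B@(0,0) -> caps B=0 W=0
Move 6: W@(2,0) -> caps B=0 W=1
Move 7: B@(3,2) -> caps B=0 W=1
Move 8: W@(2,1) -> caps B=0 W=1
Move 9: B@(1,3) -> caps B=0 W=1
Move 10: W@(2,2) -> caps B=0 W=1
Move 11: B@(1,1) -> caps B=0 W=1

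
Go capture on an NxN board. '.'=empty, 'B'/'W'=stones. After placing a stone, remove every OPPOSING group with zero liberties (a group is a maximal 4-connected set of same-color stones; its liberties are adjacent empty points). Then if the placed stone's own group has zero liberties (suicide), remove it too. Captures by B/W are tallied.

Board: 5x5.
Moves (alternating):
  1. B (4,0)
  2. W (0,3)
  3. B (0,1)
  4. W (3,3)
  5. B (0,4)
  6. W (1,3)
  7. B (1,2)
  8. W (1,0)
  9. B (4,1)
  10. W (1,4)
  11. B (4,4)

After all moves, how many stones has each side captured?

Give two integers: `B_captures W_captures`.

Answer: 0 1

Derivation:
Move 1: B@(4,0) -> caps B=0 W=0
Move 2: W@(0,3) -> caps B=0 W=0
Move 3: B@(0,1) -> caps B=0 W=0
Move 4: W@(3,3) -> caps B=0 W=0
Move 5: B@(0,4) -> caps B=0 W=0
Move 6: W@(1,3) -> caps B=0 W=0
Move 7: B@(1,2) -> caps B=0 W=0
Move 8: W@(1,0) -> caps B=0 W=0
Move 9: B@(4,1) -> caps B=0 W=0
Move 10: W@(1,4) -> caps B=0 W=1
Move 11: B@(4,4) -> caps B=0 W=1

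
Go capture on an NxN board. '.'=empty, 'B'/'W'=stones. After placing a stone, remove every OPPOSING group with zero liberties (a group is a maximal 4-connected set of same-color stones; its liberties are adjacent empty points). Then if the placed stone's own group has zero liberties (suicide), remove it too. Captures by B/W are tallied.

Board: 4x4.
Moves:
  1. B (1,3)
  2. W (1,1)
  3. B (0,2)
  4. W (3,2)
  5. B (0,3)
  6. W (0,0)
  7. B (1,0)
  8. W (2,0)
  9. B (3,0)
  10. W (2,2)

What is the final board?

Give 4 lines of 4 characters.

Move 1: B@(1,3) -> caps B=0 W=0
Move 2: W@(1,1) -> caps B=0 W=0
Move 3: B@(0,2) -> caps B=0 W=0
Move 4: W@(3,2) -> caps B=0 W=0
Move 5: B@(0,3) -> caps B=0 W=0
Move 6: W@(0,0) -> caps B=0 W=0
Move 7: B@(1,0) -> caps B=0 W=0
Move 8: W@(2,0) -> caps B=0 W=1
Move 9: B@(3,0) -> caps B=0 W=1
Move 10: W@(2,2) -> caps B=0 W=1

Answer: W.BB
.W.B
W.W.
B.W.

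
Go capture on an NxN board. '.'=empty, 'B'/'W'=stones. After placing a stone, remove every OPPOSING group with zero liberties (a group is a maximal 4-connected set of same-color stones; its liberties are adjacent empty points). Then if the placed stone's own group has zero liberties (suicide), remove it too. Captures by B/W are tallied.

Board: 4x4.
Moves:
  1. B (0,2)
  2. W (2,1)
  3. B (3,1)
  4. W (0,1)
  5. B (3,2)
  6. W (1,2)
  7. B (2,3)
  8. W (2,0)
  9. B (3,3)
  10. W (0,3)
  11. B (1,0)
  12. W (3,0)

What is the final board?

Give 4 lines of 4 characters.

Move 1: B@(0,2) -> caps B=0 W=0
Move 2: W@(2,1) -> caps B=0 W=0
Move 3: B@(3,1) -> caps B=0 W=0
Move 4: W@(0,1) -> caps B=0 W=0
Move 5: B@(3,2) -> caps B=0 W=0
Move 6: W@(1,2) -> caps B=0 W=0
Move 7: B@(2,3) -> caps B=0 W=0
Move 8: W@(2,0) -> caps B=0 W=0
Move 9: B@(3,3) -> caps B=0 W=0
Move 10: W@(0,3) -> caps B=0 W=1
Move 11: B@(1,0) -> caps B=0 W=1
Move 12: W@(3,0) -> caps B=0 W=1

Answer: .W.W
B.W.
WW.B
WBBB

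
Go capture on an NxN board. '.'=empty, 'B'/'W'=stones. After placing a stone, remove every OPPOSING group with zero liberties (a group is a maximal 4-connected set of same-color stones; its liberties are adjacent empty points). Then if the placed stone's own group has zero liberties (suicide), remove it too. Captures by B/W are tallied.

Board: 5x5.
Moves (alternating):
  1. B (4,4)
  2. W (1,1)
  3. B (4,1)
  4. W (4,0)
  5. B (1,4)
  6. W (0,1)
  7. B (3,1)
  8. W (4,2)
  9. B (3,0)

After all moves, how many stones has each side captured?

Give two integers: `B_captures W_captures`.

Answer: 1 0

Derivation:
Move 1: B@(4,4) -> caps B=0 W=0
Move 2: W@(1,1) -> caps B=0 W=0
Move 3: B@(4,1) -> caps B=0 W=0
Move 4: W@(4,0) -> caps B=0 W=0
Move 5: B@(1,4) -> caps B=0 W=0
Move 6: W@(0,1) -> caps B=0 W=0
Move 7: B@(3,1) -> caps B=0 W=0
Move 8: W@(4,2) -> caps B=0 W=0
Move 9: B@(3,0) -> caps B=1 W=0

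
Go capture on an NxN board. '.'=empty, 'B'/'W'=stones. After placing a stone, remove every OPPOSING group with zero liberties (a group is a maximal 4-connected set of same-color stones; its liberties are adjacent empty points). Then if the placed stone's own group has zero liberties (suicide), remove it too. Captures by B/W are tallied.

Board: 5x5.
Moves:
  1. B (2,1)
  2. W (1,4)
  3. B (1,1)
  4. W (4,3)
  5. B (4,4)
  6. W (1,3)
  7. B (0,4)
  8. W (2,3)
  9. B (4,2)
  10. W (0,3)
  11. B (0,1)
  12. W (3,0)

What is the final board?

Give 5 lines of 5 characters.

Answer: .B.W.
.B.WW
.B.W.
W....
..BWB

Derivation:
Move 1: B@(2,1) -> caps B=0 W=0
Move 2: W@(1,4) -> caps B=0 W=0
Move 3: B@(1,1) -> caps B=0 W=0
Move 4: W@(4,3) -> caps B=0 W=0
Move 5: B@(4,4) -> caps B=0 W=0
Move 6: W@(1,3) -> caps B=0 W=0
Move 7: B@(0,4) -> caps B=0 W=0
Move 8: W@(2,3) -> caps B=0 W=0
Move 9: B@(4,2) -> caps B=0 W=0
Move 10: W@(0,3) -> caps B=0 W=1
Move 11: B@(0,1) -> caps B=0 W=1
Move 12: W@(3,0) -> caps B=0 W=1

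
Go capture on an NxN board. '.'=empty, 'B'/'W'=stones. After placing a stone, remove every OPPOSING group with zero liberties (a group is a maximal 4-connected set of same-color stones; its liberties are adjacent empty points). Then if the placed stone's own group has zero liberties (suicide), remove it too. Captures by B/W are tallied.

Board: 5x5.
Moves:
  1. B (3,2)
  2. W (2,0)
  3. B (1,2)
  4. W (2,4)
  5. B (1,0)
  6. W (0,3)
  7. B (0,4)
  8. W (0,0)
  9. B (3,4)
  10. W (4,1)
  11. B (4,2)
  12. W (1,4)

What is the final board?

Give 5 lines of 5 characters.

Answer: W..W.
B.B.W
W...W
..B.B
.WB..

Derivation:
Move 1: B@(3,2) -> caps B=0 W=0
Move 2: W@(2,0) -> caps B=0 W=0
Move 3: B@(1,2) -> caps B=0 W=0
Move 4: W@(2,4) -> caps B=0 W=0
Move 5: B@(1,0) -> caps B=0 W=0
Move 6: W@(0,3) -> caps B=0 W=0
Move 7: B@(0,4) -> caps B=0 W=0
Move 8: W@(0,0) -> caps B=0 W=0
Move 9: B@(3,4) -> caps B=0 W=0
Move 10: W@(4,1) -> caps B=0 W=0
Move 11: B@(4,2) -> caps B=0 W=0
Move 12: W@(1,4) -> caps B=0 W=1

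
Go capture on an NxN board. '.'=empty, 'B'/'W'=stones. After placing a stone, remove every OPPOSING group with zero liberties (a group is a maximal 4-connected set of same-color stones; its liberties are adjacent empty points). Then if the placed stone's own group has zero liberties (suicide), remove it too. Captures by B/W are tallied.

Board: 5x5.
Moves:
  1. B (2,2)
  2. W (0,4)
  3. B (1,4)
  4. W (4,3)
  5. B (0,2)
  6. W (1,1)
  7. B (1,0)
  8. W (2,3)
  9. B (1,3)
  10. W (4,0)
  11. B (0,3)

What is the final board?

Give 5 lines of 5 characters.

Move 1: B@(2,2) -> caps B=0 W=0
Move 2: W@(0,4) -> caps B=0 W=0
Move 3: B@(1,4) -> caps B=0 W=0
Move 4: W@(4,3) -> caps B=0 W=0
Move 5: B@(0,2) -> caps B=0 W=0
Move 6: W@(1,1) -> caps B=0 W=0
Move 7: B@(1,0) -> caps B=0 W=0
Move 8: W@(2,3) -> caps B=0 W=0
Move 9: B@(1,3) -> caps B=0 W=0
Move 10: W@(4,0) -> caps B=0 W=0
Move 11: B@(0,3) -> caps B=1 W=0

Answer: ..BB.
BW.BB
..BW.
.....
W..W.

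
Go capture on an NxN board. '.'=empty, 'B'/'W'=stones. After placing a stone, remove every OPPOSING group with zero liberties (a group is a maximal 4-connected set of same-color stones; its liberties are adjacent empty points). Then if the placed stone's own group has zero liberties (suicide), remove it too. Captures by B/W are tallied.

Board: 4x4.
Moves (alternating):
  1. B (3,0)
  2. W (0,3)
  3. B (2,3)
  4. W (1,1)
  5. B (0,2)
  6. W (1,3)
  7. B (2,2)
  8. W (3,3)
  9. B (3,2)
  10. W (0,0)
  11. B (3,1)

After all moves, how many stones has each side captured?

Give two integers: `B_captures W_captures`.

Move 1: B@(3,0) -> caps B=0 W=0
Move 2: W@(0,3) -> caps B=0 W=0
Move 3: B@(2,3) -> caps B=0 W=0
Move 4: W@(1,1) -> caps B=0 W=0
Move 5: B@(0,2) -> caps B=0 W=0
Move 6: W@(1,3) -> caps B=0 W=0
Move 7: B@(2,2) -> caps B=0 W=0
Move 8: W@(3,3) -> caps B=0 W=0
Move 9: B@(3,2) -> caps B=1 W=0
Move 10: W@(0,0) -> caps B=1 W=0
Move 11: B@(3,1) -> caps B=1 W=0

Answer: 1 0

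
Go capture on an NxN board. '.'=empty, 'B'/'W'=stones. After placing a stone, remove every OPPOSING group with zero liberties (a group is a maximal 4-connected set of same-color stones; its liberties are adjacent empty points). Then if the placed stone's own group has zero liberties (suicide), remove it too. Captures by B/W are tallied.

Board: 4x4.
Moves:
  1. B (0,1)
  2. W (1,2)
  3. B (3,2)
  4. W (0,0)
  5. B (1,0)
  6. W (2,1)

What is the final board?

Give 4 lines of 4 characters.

Move 1: B@(0,1) -> caps B=0 W=0
Move 2: W@(1,2) -> caps B=0 W=0
Move 3: B@(3,2) -> caps B=0 W=0
Move 4: W@(0,0) -> caps B=0 W=0
Move 5: B@(1,0) -> caps B=1 W=0
Move 6: W@(2,1) -> caps B=1 W=0

Answer: .B..
B.W.
.W..
..B.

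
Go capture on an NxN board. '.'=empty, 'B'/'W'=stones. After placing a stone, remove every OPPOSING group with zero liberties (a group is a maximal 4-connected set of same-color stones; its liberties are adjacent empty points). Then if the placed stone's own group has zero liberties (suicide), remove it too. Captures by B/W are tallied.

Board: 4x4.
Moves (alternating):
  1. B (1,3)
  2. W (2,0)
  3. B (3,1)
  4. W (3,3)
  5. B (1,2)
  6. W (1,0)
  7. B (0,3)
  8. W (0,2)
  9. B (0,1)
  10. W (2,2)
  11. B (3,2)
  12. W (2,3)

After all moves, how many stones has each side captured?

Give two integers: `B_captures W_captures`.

Answer: 1 0

Derivation:
Move 1: B@(1,3) -> caps B=0 W=0
Move 2: W@(2,0) -> caps B=0 W=0
Move 3: B@(3,1) -> caps B=0 W=0
Move 4: W@(3,3) -> caps B=0 W=0
Move 5: B@(1,2) -> caps B=0 W=0
Move 6: W@(1,0) -> caps B=0 W=0
Move 7: B@(0,3) -> caps B=0 W=0
Move 8: W@(0,2) -> caps B=0 W=0
Move 9: B@(0,1) -> caps B=1 W=0
Move 10: W@(2,2) -> caps B=1 W=0
Move 11: B@(3,2) -> caps B=1 W=0
Move 12: W@(2,3) -> caps B=1 W=0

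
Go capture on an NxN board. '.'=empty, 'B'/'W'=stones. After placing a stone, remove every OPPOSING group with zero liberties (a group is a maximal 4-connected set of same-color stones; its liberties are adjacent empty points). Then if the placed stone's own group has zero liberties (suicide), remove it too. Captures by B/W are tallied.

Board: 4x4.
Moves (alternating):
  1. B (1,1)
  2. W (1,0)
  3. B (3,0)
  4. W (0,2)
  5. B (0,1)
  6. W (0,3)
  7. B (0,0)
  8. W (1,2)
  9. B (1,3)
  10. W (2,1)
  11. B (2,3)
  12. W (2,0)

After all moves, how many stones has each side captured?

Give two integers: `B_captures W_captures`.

Move 1: B@(1,1) -> caps B=0 W=0
Move 2: W@(1,0) -> caps B=0 W=0
Move 3: B@(3,0) -> caps B=0 W=0
Move 4: W@(0,2) -> caps B=0 W=0
Move 5: B@(0,1) -> caps B=0 W=0
Move 6: W@(0,3) -> caps B=0 W=0
Move 7: B@(0,0) -> caps B=0 W=0
Move 8: W@(1,2) -> caps B=0 W=0
Move 9: B@(1,3) -> caps B=0 W=0
Move 10: W@(2,1) -> caps B=0 W=3
Move 11: B@(2,3) -> caps B=0 W=3
Move 12: W@(2,0) -> caps B=0 W=3

Answer: 0 3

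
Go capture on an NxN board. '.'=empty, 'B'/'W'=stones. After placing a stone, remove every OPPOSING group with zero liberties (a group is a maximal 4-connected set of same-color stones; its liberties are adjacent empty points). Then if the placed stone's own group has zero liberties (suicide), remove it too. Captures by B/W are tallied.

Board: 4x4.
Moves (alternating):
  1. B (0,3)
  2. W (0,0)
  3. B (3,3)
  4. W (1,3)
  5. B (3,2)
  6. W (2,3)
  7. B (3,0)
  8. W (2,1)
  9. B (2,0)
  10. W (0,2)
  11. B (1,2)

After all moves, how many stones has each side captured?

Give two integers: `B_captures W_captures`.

Move 1: B@(0,3) -> caps B=0 W=0
Move 2: W@(0,0) -> caps B=0 W=0
Move 3: B@(3,3) -> caps B=0 W=0
Move 4: W@(1,3) -> caps B=0 W=0
Move 5: B@(3,2) -> caps B=0 W=0
Move 6: W@(2,3) -> caps B=0 W=0
Move 7: B@(3,0) -> caps B=0 W=0
Move 8: W@(2,1) -> caps B=0 W=0
Move 9: B@(2,0) -> caps B=0 W=0
Move 10: W@(0,2) -> caps B=0 W=1
Move 11: B@(1,2) -> caps B=0 W=1

Answer: 0 1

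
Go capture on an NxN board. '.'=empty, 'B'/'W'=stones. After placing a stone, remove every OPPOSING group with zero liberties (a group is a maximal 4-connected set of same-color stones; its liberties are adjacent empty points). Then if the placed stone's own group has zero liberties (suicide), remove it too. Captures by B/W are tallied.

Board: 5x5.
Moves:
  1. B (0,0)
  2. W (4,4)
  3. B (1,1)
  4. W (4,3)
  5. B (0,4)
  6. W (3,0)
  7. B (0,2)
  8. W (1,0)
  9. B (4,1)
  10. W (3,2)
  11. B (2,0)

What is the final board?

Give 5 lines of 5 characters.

Answer: B.B.B
.B...
B....
W.W..
.B.WW

Derivation:
Move 1: B@(0,0) -> caps B=0 W=0
Move 2: W@(4,4) -> caps B=0 W=0
Move 3: B@(1,1) -> caps B=0 W=0
Move 4: W@(4,3) -> caps B=0 W=0
Move 5: B@(0,4) -> caps B=0 W=0
Move 6: W@(3,0) -> caps B=0 W=0
Move 7: B@(0,2) -> caps B=0 W=0
Move 8: W@(1,0) -> caps B=0 W=0
Move 9: B@(4,1) -> caps B=0 W=0
Move 10: W@(3,2) -> caps B=0 W=0
Move 11: B@(2,0) -> caps B=1 W=0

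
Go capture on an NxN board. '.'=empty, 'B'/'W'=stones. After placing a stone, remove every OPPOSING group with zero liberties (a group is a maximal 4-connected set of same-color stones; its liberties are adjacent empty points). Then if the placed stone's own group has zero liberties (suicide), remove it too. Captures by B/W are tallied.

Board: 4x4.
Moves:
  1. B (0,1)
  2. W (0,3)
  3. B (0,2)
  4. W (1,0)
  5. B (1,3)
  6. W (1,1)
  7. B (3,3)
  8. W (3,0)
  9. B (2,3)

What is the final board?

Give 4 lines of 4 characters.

Move 1: B@(0,1) -> caps B=0 W=0
Move 2: W@(0,3) -> caps B=0 W=0
Move 3: B@(0,2) -> caps B=0 W=0
Move 4: W@(1,0) -> caps B=0 W=0
Move 5: B@(1,3) -> caps B=1 W=0
Move 6: W@(1,1) -> caps B=1 W=0
Move 7: B@(3,3) -> caps B=1 W=0
Move 8: W@(3,0) -> caps B=1 W=0
Move 9: B@(2,3) -> caps B=1 W=0

Answer: .BB.
WW.B
...B
W..B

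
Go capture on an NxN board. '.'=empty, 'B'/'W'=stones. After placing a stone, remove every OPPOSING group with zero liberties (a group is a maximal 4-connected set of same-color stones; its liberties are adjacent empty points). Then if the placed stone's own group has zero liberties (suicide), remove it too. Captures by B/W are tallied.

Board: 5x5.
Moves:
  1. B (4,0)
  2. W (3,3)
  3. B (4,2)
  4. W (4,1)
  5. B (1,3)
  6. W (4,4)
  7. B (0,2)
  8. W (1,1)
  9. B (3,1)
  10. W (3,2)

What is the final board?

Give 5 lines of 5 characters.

Move 1: B@(4,0) -> caps B=0 W=0
Move 2: W@(3,3) -> caps B=0 W=0
Move 3: B@(4,2) -> caps B=0 W=0
Move 4: W@(4,1) -> caps B=0 W=0
Move 5: B@(1,3) -> caps B=0 W=0
Move 6: W@(4,4) -> caps B=0 W=0
Move 7: B@(0,2) -> caps B=0 W=0
Move 8: W@(1,1) -> caps B=0 W=0
Move 9: B@(3,1) -> caps B=1 W=0
Move 10: W@(3,2) -> caps B=1 W=0

Answer: ..B..
.W.B.
.....
.BWW.
B.B.W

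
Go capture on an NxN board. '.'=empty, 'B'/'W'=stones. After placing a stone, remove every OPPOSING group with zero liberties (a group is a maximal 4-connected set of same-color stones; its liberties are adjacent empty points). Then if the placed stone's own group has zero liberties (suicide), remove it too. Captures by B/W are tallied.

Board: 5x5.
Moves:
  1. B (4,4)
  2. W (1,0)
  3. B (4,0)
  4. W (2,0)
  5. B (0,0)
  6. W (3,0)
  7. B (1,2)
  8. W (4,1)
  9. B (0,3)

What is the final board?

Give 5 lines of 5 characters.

Move 1: B@(4,4) -> caps B=0 W=0
Move 2: W@(1,0) -> caps B=0 W=0
Move 3: B@(4,0) -> caps B=0 W=0
Move 4: W@(2,0) -> caps B=0 W=0
Move 5: B@(0,0) -> caps B=0 W=0
Move 6: W@(3,0) -> caps B=0 W=0
Move 7: B@(1,2) -> caps B=0 W=0
Move 8: W@(4,1) -> caps B=0 W=1
Move 9: B@(0,3) -> caps B=0 W=1

Answer: B..B.
W.B..
W....
W....
.W..B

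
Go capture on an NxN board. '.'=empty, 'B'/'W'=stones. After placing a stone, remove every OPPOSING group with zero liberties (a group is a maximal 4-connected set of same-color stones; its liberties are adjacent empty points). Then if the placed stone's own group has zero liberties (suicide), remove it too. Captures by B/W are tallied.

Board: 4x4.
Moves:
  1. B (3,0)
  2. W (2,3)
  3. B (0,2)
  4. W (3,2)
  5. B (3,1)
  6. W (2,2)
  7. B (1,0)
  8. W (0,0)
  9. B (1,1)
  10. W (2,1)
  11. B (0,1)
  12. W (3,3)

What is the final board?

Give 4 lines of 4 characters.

Move 1: B@(3,0) -> caps B=0 W=0
Move 2: W@(2,3) -> caps B=0 W=0
Move 3: B@(0,2) -> caps B=0 W=0
Move 4: W@(3,2) -> caps B=0 W=0
Move 5: B@(3,1) -> caps B=0 W=0
Move 6: W@(2,2) -> caps B=0 W=0
Move 7: B@(1,0) -> caps B=0 W=0
Move 8: W@(0,0) -> caps B=0 W=0
Move 9: B@(1,1) -> caps B=0 W=0
Move 10: W@(2,1) -> caps B=0 W=0
Move 11: B@(0,1) -> caps B=1 W=0
Move 12: W@(3,3) -> caps B=1 W=0

Answer: .BB.
BB..
.WWW
BBWW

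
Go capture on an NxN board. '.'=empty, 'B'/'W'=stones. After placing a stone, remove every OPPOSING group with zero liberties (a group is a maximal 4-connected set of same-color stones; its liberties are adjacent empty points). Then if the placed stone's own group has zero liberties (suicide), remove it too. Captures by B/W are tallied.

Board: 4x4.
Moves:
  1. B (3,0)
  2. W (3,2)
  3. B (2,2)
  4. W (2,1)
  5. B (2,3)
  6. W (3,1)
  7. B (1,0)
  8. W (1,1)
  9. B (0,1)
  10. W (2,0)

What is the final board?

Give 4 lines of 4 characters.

Move 1: B@(3,0) -> caps B=0 W=0
Move 2: W@(3,2) -> caps B=0 W=0
Move 3: B@(2,2) -> caps B=0 W=0
Move 4: W@(2,1) -> caps B=0 W=0
Move 5: B@(2,3) -> caps B=0 W=0
Move 6: W@(3,1) -> caps B=0 W=0
Move 7: B@(1,0) -> caps B=0 W=0
Move 8: W@(1,1) -> caps B=0 W=0
Move 9: B@(0,1) -> caps B=0 W=0
Move 10: W@(2,0) -> caps B=0 W=1

Answer: .B..
BW..
WWBB
.WW.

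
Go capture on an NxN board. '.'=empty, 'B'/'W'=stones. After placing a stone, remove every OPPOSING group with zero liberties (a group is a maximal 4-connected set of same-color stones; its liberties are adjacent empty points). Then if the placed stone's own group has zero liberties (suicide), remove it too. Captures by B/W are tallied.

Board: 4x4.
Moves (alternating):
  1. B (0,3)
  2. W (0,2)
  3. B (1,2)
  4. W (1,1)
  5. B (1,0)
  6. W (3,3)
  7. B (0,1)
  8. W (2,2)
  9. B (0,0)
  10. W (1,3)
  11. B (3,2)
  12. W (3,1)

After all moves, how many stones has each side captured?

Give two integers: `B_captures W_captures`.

Answer: 1 1

Derivation:
Move 1: B@(0,3) -> caps B=0 W=0
Move 2: W@(0,2) -> caps B=0 W=0
Move 3: B@(1,2) -> caps B=0 W=0
Move 4: W@(1,1) -> caps B=0 W=0
Move 5: B@(1,0) -> caps B=0 W=0
Move 6: W@(3,3) -> caps B=0 W=0
Move 7: B@(0,1) -> caps B=1 W=0
Move 8: W@(2,2) -> caps B=1 W=0
Move 9: B@(0,0) -> caps B=1 W=0
Move 10: W@(1,3) -> caps B=1 W=0
Move 11: B@(3,2) -> caps B=1 W=0
Move 12: W@(3,1) -> caps B=1 W=1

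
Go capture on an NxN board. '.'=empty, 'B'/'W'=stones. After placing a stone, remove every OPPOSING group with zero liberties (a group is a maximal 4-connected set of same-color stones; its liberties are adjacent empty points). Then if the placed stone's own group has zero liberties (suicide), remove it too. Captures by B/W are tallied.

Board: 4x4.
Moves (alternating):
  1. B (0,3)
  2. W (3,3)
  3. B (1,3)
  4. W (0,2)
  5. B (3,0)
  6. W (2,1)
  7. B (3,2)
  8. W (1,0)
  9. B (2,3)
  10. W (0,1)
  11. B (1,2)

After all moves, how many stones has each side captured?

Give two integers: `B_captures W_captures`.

Answer: 1 0

Derivation:
Move 1: B@(0,3) -> caps B=0 W=0
Move 2: W@(3,3) -> caps B=0 W=0
Move 3: B@(1,3) -> caps B=0 W=0
Move 4: W@(0,2) -> caps B=0 W=0
Move 5: B@(3,0) -> caps B=0 W=0
Move 6: W@(2,1) -> caps B=0 W=0
Move 7: B@(3,2) -> caps B=0 W=0
Move 8: W@(1,0) -> caps B=0 W=0
Move 9: B@(2,3) -> caps B=1 W=0
Move 10: W@(0,1) -> caps B=1 W=0
Move 11: B@(1,2) -> caps B=1 W=0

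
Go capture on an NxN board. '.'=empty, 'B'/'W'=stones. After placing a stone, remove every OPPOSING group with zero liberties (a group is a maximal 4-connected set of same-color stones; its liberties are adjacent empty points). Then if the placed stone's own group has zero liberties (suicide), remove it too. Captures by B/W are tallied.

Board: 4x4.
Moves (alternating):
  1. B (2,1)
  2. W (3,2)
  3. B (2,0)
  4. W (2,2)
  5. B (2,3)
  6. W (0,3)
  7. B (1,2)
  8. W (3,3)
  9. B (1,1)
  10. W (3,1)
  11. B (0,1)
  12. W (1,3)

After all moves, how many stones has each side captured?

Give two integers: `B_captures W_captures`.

Answer: 0 1

Derivation:
Move 1: B@(2,1) -> caps B=0 W=0
Move 2: W@(3,2) -> caps B=0 W=0
Move 3: B@(2,0) -> caps B=0 W=0
Move 4: W@(2,2) -> caps B=0 W=0
Move 5: B@(2,3) -> caps B=0 W=0
Move 6: W@(0,3) -> caps B=0 W=0
Move 7: B@(1,2) -> caps B=0 W=0
Move 8: W@(3,3) -> caps B=0 W=0
Move 9: B@(1,1) -> caps B=0 W=0
Move 10: W@(3,1) -> caps B=0 W=0
Move 11: B@(0,1) -> caps B=0 W=0
Move 12: W@(1,3) -> caps B=0 W=1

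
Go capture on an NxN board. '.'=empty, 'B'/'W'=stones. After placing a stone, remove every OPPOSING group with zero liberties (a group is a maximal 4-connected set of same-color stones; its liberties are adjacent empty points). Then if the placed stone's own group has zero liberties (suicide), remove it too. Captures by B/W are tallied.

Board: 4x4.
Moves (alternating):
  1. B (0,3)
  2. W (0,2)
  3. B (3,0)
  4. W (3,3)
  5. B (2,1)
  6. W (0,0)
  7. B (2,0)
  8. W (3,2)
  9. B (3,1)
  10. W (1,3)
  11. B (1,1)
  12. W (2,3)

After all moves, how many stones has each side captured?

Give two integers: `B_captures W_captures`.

Move 1: B@(0,3) -> caps B=0 W=0
Move 2: W@(0,2) -> caps B=0 W=0
Move 3: B@(3,0) -> caps B=0 W=0
Move 4: W@(3,3) -> caps B=0 W=0
Move 5: B@(2,1) -> caps B=0 W=0
Move 6: W@(0,0) -> caps B=0 W=0
Move 7: B@(2,0) -> caps B=0 W=0
Move 8: W@(3,2) -> caps B=0 W=0
Move 9: B@(3,1) -> caps B=0 W=0
Move 10: W@(1,3) -> caps B=0 W=1
Move 11: B@(1,1) -> caps B=0 W=1
Move 12: W@(2,3) -> caps B=0 W=1

Answer: 0 1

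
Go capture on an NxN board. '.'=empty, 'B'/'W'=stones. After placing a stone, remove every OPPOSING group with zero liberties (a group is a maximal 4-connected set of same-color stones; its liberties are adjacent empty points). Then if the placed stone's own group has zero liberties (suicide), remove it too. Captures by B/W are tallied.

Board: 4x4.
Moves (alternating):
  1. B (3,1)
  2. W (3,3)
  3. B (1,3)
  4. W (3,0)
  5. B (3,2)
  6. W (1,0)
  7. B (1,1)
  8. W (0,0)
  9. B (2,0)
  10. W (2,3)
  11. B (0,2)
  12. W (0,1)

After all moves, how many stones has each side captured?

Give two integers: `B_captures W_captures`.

Move 1: B@(3,1) -> caps B=0 W=0
Move 2: W@(3,3) -> caps B=0 W=0
Move 3: B@(1,3) -> caps B=0 W=0
Move 4: W@(3,0) -> caps B=0 W=0
Move 5: B@(3,2) -> caps B=0 W=0
Move 6: W@(1,0) -> caps B=0 W=0
Move 7: B@(1,1) -> caps B=0 W=0
Move 8: W@(0,0) -> caps B=0 W=0
Move 9: B@(2,0) -> caps B=1 W=0
Move 10: W@(2,3) -> caps B=1 W=0
Move 11: B@(0,2) -> caps B=1 W=0
Move 12: W@(0,1) -> caps B=1 W=0

Answer: 1 0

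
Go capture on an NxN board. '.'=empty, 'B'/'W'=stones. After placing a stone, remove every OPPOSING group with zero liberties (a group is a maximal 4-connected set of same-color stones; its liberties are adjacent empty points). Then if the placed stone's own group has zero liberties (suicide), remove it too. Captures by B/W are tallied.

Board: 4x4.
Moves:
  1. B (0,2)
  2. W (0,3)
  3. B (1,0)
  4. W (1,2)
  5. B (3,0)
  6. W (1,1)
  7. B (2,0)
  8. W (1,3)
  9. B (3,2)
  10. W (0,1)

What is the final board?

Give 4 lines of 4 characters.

Answer: .W.W
BWWW
B...
B.B.

Derivation:
Move 1: B@(0,2) -> caps B=0 W=0
Move 2: W@(0,3) -> caps B=0 W=0
Move 3: B@(1,0) -> caps B=0 W=0
Move 4: W@(1,2) -> caps B=0 W=0
Move 5: B@(3,0) -> caps B=0 W=0
Move 6: W@(1,1) -> caps B=0 W=0
Move 7: B@(2,0) -> caps B=0 W=0
Move 8: W@(1,3) -> caps B=0 W=0
Move 9: B@(3,2) -> caps B=0 W=0
Move 10: W@(0,1) -> caps B=0 W=1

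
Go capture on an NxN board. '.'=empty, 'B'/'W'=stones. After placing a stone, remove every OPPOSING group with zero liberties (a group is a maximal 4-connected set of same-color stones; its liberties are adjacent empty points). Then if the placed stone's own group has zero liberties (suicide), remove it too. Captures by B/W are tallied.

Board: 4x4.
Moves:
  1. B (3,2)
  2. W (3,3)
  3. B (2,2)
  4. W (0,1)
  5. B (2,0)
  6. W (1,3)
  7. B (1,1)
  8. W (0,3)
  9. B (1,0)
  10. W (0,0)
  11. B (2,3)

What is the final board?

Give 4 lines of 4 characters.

Move 1: B@(3,2) -> caps B=0 W=0
Move 2: W@(3,3) -> caps B=0 W=0
Move 3: B@(2,2) -> caps B=0 W=0
Move 4: W@(0,1) -> caps B=0 W=0
Move 5: B@(2,0) -> caps B=0 W=0
Move 6: W@(1,3) -> caps B=0 W=0
Move 7: B@(1,1) -> caps B=0 W=0
Move 8: W@(0,3) -> caps B=0 W=0
Move 9: B@(1,0) -> caps B=0 W=0
Move 10: W@(0,0) -> caps B=0 W=0
Move 11: B@(2,3) -> caps B=1 W=0

Answer: WW.W
BB.W
B.BB
..B.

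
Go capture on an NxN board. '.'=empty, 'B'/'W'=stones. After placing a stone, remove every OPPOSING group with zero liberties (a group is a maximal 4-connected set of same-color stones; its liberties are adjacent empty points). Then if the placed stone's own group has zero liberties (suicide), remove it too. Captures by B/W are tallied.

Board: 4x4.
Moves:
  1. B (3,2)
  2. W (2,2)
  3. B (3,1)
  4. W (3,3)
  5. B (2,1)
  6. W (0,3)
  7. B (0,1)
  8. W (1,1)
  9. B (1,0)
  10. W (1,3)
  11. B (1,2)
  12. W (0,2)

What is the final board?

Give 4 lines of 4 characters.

Answer: .BWW
B.BW
.BW.
.BBW

Derivation:
Move 1: B@(3,2) -> caps B=0 W=0
Move 2: W@(2,2) -> caps B=0 W=0
Move 3: B@(3,1) -> caps B=0 W=0
Move 4: W@(3,3) -> caps B=0 W=0
Move 5: B@(2,1) -> caps B=0 W=0
Move 6: W@(0,3) -> caps B=0 W=0
Move 7: B@(0,1) -> caps B=0 W=0
Move 8: W@(1,1) -> caps B=0 W=0
Move 9: B@(1,0) -> caps B=0 W=0
Move 10: W@(1,3) -> caps B=0 W=0
Move 11: B@(1,2) -> caps B=1 W=0
Move 12: W@(0,2) -> caps B=1 W=0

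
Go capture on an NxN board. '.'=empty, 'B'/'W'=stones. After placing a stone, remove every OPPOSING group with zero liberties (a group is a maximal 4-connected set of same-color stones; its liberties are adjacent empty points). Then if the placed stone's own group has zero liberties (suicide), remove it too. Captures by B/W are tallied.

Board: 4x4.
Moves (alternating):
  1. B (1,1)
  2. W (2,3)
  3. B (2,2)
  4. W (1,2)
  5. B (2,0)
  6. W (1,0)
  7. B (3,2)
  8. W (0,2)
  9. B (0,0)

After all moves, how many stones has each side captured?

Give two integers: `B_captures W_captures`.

Move 1: B@(1,1) -> caps B=0 W=0
Move 2: W@(2,3) -> caps B=0 W=0
Move 3: B@(2,2) -> caps B=0 W=0
Move 4: W@(1,2) -> caps B=0 W=0
Move 5: B@(2,0) -> caps B=0 W=0
Move 6: W@(1,0) -> caps B=0 W=0
Move 7: B@(3,2) -> caps B=0 W=0
Move 8: W@(0,2) -> caps B=0 W=0
Move 9: B@(0,0) -> caps B=1 W=0

Answer: 1 0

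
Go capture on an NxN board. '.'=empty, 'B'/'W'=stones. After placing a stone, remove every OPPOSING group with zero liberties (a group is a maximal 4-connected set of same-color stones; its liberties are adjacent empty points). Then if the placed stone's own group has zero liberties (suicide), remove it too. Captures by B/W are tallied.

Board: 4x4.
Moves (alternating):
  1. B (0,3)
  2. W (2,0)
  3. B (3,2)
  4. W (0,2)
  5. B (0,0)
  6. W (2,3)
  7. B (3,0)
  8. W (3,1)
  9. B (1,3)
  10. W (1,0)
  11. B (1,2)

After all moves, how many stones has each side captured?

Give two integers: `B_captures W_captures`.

Move 1: B@(0,3) -> caps B=0 W=0
Move 2: W@(2,0) -> caps B=0 W=0
Move 3: B@(3,2) -> caps B=0 W=0
Move 4: W@(0,2) -> caps B=0 W=0
Move 5: B@(0,0) -> caps B=0 W=0
Move 6: W@(2,3) -> caps B=0 W=0
Move 7: B@(3,0) -> caps B=0 W=0
Move 8: W@(3,1) -> caps B=0 W=1
Move 9: B@(1,3) -> caps B=0 W=1
Move 10: W@(1,0) -> caps B=0 W=1
Move 11: B@(1,2) -> caps B=0 W=1

Answer: 0 1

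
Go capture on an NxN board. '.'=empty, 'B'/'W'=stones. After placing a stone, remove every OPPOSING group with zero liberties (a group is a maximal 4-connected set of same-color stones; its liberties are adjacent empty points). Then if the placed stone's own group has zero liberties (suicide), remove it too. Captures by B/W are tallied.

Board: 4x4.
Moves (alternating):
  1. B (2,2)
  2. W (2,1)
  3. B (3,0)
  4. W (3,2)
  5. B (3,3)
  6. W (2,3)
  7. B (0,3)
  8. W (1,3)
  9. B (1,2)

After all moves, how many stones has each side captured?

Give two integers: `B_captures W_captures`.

Move 1: B@(2,2) -> caps B=0 W=0
Move 2: W@(2,1) -> caps B=0 W=0
Move 3: B@(3,0) -> caps B=0 W=0
Move 4: W@(3,2) -> caps B=0 W=0
Move 5: B@(3,3) -> caps B=0 W=0
Move 6: W@(2,3) -> caps B=0 W=1
Move 7: B@(0,3) -> caps B=0 W=1
Move 8: W@(1,3) -> caps B=0 W=1
Move 9: B@(1,2) -> caps B=0 W=1

Answer: 0 1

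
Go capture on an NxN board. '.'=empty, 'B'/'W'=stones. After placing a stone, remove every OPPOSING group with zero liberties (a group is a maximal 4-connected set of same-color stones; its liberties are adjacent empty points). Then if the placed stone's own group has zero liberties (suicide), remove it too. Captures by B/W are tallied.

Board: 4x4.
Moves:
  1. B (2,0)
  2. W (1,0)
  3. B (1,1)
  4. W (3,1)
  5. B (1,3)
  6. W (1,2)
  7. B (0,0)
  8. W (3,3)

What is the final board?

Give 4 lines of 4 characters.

Answer: B...
.BWB
B...
.W.W

Derivation:
Move 1: B@(2,0) -> caps B=0 W=0
Move 2: W@(1,0) -> caps B=0 W=0
Move 3: B@(1,1) -> caps B=0 W=0
Move 4: W@(3,1) -> caps B=0 W=0
Move 5: B@(1,3) -> caps B=0 W=0
Move 6: W@(1,2) -> caps B=0 W=0
Move 7: B@(0,0) -> caps B=1 W=0
Move 8: W@(3,3) -> caps B=1 W=0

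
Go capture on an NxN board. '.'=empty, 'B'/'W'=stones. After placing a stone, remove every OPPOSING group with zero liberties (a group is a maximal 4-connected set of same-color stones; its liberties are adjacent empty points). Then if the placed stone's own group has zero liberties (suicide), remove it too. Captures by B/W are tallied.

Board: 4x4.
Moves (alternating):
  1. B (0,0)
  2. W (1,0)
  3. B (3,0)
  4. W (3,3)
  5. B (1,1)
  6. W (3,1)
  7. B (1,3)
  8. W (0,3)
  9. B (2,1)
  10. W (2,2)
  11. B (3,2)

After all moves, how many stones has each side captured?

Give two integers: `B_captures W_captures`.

Move 1: B@(0,0) -> caps B=0 W=0
Move 2: W@(1,0) -> caps B=0 W=0
Move 3: B@(3,0) -> caps B=0 W=0
Move 4: W@(3,3) -> caps B=0 W=0
Move 5: B@(1,1) -> caps B=0 W=0
Move 6: W@(3,1) -> caps B=0 W=0
Move 7: B@(1,3) -> caps B=0 W=0
Move 8: W@(0,3) -> caps B=0 W=0
Move 9: B@(2,1) -> caps B=0 W=0
Move 10: W@(2,2) -> caps B=0 W=0
Move 11: B@(3,2) -> caps B=1 W=0

Answer: 1 0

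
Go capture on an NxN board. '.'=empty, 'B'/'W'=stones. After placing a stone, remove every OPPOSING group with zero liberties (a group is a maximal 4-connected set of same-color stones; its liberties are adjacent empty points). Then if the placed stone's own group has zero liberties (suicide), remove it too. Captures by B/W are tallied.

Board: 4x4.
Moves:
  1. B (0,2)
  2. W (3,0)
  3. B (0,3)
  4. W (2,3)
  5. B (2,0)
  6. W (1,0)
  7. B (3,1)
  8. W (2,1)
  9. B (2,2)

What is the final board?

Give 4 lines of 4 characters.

Move 1: B@(0,2) -> caps B=0 W=0
Move 2: W@(3,0) -> caps B=0 W=0
Move 3: B@(0,3) -> caps B=0 W=0
Move 4: W@(2,3) -> caps B=0 W=0
Move 5: B@(2,0) -> caps B=0 W=0
Move 6: W@(1,0) -> caps B=0 W=0
Move 7: B@(3,1) -> caps B=1 W=0
Move 8: W@(2,1) -> caps B=1 W=0
Move 9: B@(2,2) -> caps B=1 W=0

Answer: ..BB
W...
BWBW
.B..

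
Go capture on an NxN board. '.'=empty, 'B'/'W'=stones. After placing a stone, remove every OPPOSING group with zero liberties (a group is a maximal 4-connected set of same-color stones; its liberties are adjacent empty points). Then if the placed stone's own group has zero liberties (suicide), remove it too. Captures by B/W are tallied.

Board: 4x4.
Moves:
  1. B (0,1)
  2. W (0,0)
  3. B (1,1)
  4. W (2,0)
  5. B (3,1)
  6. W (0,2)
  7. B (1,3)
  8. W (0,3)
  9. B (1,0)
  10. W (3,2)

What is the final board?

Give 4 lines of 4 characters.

Answer: .BWW
BB.B
W...
.BW.

Derivation:
Move 1: B@(0,1) -> caps B=0 W=0
Move 2: W@(0,0) -> caps B=0 W=0
Move 3: B@(1,1) -> caps B=0 W=0
Move 4: W@(2,0) -> caps B=0 W=0
Move 5: B@(3,1) -> caps B=0 W=0
Move 6: W@(0,2) -> caps B=0 W=0
Move 7: B@(1,3) -> caps B=0 W=0
Move 8: W@(0,3) -> caps B=0 W=0
Move 9: B@(1,0) -> caps B=1 W=0
Move 10: W@(3,2) -> caps B=1 W=0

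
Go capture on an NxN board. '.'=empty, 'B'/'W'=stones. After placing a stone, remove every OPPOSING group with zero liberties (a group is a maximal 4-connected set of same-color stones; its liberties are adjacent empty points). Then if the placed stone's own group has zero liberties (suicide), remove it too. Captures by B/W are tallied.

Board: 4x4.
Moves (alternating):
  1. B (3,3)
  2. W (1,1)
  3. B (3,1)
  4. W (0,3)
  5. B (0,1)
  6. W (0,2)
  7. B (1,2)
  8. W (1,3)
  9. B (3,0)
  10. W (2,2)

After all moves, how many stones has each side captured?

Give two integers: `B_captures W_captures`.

Answer: 0 1

Derivation:
Move 1: B@(3,3) -> caps B=0 W=0
Move 2: W@(1,1) -> caps B=0 W=0
Move 3: B@(3,1) -> caps B=0 W=0
Move 4: W@(0,3) -> caps B=0 W=0
Move 5: B@(0,1) -> caps B=0 W=0
Move 6: W@(0,2) -> caps B=0 W=0
Move 7: B@(1,2) -> caps B=0 W=0
Move 8: W@(1,3) -> caps B=0 W=0
Move 9: B@(3,0) -> caps B=0 W=0
Move 10: W@(2,2) -> caps B=0 W=1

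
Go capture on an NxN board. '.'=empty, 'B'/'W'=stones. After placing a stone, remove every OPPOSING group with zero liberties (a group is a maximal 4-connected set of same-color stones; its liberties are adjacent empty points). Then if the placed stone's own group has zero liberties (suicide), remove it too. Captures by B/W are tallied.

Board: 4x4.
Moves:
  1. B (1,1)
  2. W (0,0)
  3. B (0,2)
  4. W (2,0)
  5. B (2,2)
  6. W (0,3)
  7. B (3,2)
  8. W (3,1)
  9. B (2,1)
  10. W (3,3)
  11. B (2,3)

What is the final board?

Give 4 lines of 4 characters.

Answer: W.BW
.B..
WBBB
.WB.

Derivation:
Move 1: B@(1,1) -> caps B=0 W=0
Move 2: W@(0,0) -> caps B=0 W=0
Move 3: B@(0,2) -> caps B=0 W=0
Move 4: W@(2,0) -> caps B=0 W=0
Move 5: B@(2,2) -> caps B=0 W=0
Move 6: W@(0,3) -> caps B=0 W=0
Move 7: B@(3,2) -> caps B=0 W=0
Move 8: W@(3,1) -> caps B=0 W=0
Move 9: B@(2,1) -> caps B=0 W=0
Move 10: W@(3,3) -> caps B=0 W=0
Move 11: B@(2,3) -> caps B=1 W=0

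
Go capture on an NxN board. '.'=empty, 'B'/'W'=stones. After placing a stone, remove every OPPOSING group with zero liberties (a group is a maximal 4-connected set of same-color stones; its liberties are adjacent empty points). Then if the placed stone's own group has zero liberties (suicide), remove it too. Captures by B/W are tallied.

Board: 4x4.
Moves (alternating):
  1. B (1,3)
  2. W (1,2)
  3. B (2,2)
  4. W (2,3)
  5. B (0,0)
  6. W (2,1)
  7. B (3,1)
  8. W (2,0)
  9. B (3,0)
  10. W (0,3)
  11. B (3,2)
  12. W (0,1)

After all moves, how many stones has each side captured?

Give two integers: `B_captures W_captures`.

Move 1: B@(1,3) -> caps B=0 W=0
Move 2: W@(1,2) -> caps B=0 W=0
Move 3: B@(2,2) -> caps B=0 W=0
Move 4: W@(2,3) -> caps B=0 W=0
Move 5: B@(0,0) -> caps B=0 W=0
Move 6: W@(2,1) -> caps B=0 W=0
Move 7: B@(3,1) -> caps B=0 W=0
Move 8: W@(2,0) -> caps B=0 W=0
Move 9: B@(3,0) -> caps B=0 W=0
Move 10: W@(0,3) -> caps B=0 W=1
Move 11: B@(3,2) -> caps B=0 W=1
Move 12: W@(0,1) -> caps B=0 W=1

Answer: 0 1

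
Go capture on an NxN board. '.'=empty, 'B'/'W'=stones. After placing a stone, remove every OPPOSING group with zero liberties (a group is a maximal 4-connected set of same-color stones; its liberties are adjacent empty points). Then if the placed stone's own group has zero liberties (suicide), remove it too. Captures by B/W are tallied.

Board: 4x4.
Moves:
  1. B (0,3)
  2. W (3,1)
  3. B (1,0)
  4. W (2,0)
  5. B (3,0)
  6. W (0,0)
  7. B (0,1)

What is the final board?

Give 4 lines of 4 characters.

Answer: .B.B
B...
W...
.W..

Derivation:
Move 1: B@(0,3) -> caps B=0 W=0
Move 2: W@(3,1) -> caps B=0 W=0
Move 3: B@(1,0) -> caps B=0 W=0
Move 4: W@(2,0) -> caps B=0 W=0
Move 5: B@(3,0) -> caps B=0 W=0
Move 6: W@(0,0) -> caps B=0 W=0
Move 7: B@(0,1) -> caps B=1 W=0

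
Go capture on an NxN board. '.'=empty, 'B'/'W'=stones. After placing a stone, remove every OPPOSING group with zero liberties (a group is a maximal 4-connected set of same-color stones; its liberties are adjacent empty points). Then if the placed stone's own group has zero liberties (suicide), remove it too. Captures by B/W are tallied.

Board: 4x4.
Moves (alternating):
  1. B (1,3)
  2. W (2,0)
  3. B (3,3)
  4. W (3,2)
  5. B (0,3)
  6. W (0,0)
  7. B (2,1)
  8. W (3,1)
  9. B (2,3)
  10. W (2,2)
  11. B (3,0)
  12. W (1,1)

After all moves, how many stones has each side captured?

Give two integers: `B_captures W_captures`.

Answer: 0 1

Derivation:
Move 1: B@(1,3) -> caps B=0 W=0
Move 2: W@(2,0) -> caps B=0 W=0
Move 3: B@(3,3) -> caps B=0 W=0
Move 4: W@(3,2) -> caps B=0 W=0
Move 5: B@(0,3) -> caps B=0 W=0
Move 6: W@(0,0) -> caps B=0 W=0
Move 7: B@(2,1) -> caps B=0 W=0
Move 8: W@(3,1) -> caps B=0 W=0
Move 9: B@(2,3) -> caps B=0 W=0
Move 10: W@(2,2) -> caps B=0 W=0
Move 11: B@(3,0) -> caps B=0 W=0
Move 12: W@(1,1) -> caps B=0 W=1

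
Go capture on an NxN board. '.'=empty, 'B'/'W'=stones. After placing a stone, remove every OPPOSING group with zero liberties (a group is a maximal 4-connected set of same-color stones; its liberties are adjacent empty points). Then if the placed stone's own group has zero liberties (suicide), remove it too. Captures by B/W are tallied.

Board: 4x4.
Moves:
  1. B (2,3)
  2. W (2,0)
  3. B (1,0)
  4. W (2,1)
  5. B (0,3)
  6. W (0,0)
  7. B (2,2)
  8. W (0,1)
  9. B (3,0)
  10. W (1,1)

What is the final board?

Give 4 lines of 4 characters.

Move 1: B@(2,3) -> caps B=0 W=0
Move 2: W@(2,0) -> caps B=0 W=0
Move 3: B@(1,0) -> caps B=0 W=0
Move 4: W@(2,1) -> caps B=0 W=0
Move 5: B@(0,3) -> caps B=0 W=0
Move 6: W@(0,0) -> caps B=0 W=0
Move 7: B@(2,2) -> caps B=0 W=0
Move 8: W@(0,1) -> caps B=0 W=0
Move 9: B@(3,0) -> caps B=0 W=0
Move 10: W@(1,1) -> caps B=0 W=1

Answer: WW.B
.W..
WWBB
B...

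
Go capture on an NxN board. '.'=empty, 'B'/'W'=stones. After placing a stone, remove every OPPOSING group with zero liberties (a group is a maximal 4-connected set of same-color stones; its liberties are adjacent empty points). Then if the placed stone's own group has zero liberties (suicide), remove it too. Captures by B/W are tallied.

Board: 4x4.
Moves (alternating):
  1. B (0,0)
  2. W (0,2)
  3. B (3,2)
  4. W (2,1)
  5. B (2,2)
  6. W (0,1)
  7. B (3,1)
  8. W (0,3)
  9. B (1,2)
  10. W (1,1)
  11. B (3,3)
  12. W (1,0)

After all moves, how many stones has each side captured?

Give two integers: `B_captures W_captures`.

Move 1: B@(0,0) -> caps B=0 W=0
Move 2: W@(0,2) -> caps B=0 W=0
Move 3: B@(3,2) -> caps B=0 W=0
Move 4: W@(2,1) -> caps B=0 W=0
Move 5: B@(2,2) -> caps B=0 W=0
Move 6: W@(0,1) -> caps B=0 W=0
Move 7: B@(3,1) -> caps B=0 W=0
Move 8: W@(0,3) -> caps B=0 W=0
Move 9: B@(1,2) -> caps B=0 W=0
Move 10: W@(1,1) -> caps B=0 W=0
Move 11: B@(3,3) -> caps B=0 W=0
Move 12: W@(1,0) -> caps B=0 W=1

Answer: 0 1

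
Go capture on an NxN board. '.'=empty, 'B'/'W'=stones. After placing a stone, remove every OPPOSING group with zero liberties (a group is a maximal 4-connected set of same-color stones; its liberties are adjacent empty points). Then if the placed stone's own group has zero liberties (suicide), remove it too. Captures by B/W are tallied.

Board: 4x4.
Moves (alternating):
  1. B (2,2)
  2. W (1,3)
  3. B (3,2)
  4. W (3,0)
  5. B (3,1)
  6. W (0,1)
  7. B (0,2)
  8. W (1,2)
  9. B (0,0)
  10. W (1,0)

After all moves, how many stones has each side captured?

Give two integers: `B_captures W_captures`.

Answer: 0 1

Derivation:
Move 1: B@(2,2) -> caps B=0 W=0
Move 2: W@(1,3) -> caps B=0 W=0
Move 3: B@(3,2) -> caps B=0 W=0
Move 4: W@(3,0) -> caps B=0 W=0
Move 5: B@(3,1) -> caps B=0 W=0
Move 6: W@(0,1) -> caps B=0 W=0
Move 7: B@(0,2) -> caps B=0 W=0
Move 8: W@(1,2) -> caps B=0 W=0
Move 9: B@(0,0) -> caps B=0 W=0
Move 10: W@(1,0) -> caps B=0 W=1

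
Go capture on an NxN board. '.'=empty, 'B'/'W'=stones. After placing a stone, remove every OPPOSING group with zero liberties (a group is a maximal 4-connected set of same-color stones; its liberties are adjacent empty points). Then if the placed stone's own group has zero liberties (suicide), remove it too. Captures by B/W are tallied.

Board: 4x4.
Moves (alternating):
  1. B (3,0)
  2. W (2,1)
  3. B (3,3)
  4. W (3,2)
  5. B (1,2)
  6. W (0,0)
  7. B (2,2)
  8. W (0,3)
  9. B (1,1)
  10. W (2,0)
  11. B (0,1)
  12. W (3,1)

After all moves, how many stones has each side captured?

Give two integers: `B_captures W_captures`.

Answer: 0 1

Derivation:
Move 1: B@(3,0) -> caps B=0 W=0
Move 2: W@(2,1) -> caps B=0 W=0
Move 3: B@(3,3) -> caps B=0 W=0
Move 4: W@(3,2) -> caps B=0 W=0
Move 5: B@(1,2) -> caps B=0 W=0
Move 6: W@(0,0) -> caps B=0 W=0
Move 7: B@(2,2) -> caps B=0 W=0
Move 8: W@(0,3) -> caps B=0 W=0
Move 9: B@(1,1) -> caps B=0 W=0
Move 10: W@(2,0) -> caps B=0 W=0
Move 11: B@(0,1) -> caps B=0 W=0
Move 12: W@(3,1) -> caps B=0 W=1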